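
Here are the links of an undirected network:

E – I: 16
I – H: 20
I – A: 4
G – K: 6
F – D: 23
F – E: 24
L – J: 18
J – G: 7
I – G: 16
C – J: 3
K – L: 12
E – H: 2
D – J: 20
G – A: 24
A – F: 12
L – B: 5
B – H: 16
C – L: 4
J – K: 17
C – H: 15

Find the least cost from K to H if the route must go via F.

Shortest K→F: K–G–I–A–F = 38
Shortest F→H: F–E–H = 26
Total via F: 38 + 26 = 64.

64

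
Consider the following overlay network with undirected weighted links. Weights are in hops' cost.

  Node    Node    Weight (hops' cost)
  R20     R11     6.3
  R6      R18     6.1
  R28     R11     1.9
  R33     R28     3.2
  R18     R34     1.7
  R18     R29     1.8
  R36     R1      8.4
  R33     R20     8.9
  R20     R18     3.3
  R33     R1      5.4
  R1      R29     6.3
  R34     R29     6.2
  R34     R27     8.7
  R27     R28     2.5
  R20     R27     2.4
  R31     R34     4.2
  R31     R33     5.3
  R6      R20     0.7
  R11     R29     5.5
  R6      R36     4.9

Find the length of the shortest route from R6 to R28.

5.6 hops' cost

Compare a few routes:
R6 → R20 → R11 → R28: 0.7+6.3+1.9 = 8.9
R6 → R20 → R27 → R28: 0.7+2.4+2.5 = 5.6
The minimum is 5.6 hops' cost via R6 → R20 → R27 → R28.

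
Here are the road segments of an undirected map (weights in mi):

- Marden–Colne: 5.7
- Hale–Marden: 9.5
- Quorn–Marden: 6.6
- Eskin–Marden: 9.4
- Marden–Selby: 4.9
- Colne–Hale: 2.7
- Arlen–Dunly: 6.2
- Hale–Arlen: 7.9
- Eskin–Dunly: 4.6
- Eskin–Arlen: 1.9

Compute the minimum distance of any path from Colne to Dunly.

16.8 mi

Settle nodes by increasing distance from Colne:
Colne: 0
Hale: 2.7  (via Colne)
Marden: 5.7  (via Colne)
Selby: 10.6  (via Marden)
Arlen: 10.6  (via Hale)
Quorn: 12.3  (via Marden)
Eskin: 12.5  (via Arlen)
Dunly: 16.8  (via Arlen)
Shortest route: Colne–Hale–Arlen–Dunly = 16.8 mi.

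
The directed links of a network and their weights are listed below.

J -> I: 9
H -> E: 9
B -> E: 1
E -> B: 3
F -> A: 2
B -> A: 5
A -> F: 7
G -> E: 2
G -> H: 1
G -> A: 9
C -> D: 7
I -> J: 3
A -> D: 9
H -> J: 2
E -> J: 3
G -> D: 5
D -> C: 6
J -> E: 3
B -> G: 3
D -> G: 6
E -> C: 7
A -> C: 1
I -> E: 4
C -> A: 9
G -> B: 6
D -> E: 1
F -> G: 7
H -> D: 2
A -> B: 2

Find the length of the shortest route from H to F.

18

Candidate routes:
H - D - E - B - A - F: 2+1+3+5+7 = 18
H - J - E - B - A - F: 2+3+3+5+7 = 20
The minimum is 18 via H - D - E - B - A - F.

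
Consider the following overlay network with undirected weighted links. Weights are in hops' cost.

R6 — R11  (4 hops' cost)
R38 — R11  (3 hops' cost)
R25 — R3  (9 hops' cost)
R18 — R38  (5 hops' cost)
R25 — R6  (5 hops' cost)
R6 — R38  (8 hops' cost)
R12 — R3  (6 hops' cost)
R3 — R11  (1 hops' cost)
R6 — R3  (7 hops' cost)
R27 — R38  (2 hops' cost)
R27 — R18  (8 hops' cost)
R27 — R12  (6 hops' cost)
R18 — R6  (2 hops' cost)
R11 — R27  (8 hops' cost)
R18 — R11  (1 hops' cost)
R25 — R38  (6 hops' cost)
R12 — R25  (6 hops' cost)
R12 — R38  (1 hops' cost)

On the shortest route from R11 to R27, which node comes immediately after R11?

R38

Compare a few routes:
R11 - R27: 8 = 8
R11 - R38 - R27: 3+2 = 5
Cheapest is R11 - R38 - R27 at 5 hops' cost.
So from R11 the first move is to R38.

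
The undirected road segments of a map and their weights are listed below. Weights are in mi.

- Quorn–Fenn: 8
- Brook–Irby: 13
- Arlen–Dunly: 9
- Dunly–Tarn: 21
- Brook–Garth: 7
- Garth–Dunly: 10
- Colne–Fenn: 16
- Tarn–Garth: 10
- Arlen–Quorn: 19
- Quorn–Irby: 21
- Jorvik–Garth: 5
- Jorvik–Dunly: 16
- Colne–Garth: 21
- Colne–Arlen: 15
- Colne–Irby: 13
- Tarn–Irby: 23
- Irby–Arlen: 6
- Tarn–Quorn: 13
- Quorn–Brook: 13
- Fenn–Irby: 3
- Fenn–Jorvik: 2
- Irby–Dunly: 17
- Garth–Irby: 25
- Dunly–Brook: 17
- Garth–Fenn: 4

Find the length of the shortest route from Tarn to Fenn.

14 mi

Running Dijkstra from Tarn:
Tarn: 0
Garth: 10  (via Tarn)
Quorn: 13  (via Tarn)
Fenn: 14  (via Garth)
Shortest route: Tarn–Garth–Fenn = 14 mi.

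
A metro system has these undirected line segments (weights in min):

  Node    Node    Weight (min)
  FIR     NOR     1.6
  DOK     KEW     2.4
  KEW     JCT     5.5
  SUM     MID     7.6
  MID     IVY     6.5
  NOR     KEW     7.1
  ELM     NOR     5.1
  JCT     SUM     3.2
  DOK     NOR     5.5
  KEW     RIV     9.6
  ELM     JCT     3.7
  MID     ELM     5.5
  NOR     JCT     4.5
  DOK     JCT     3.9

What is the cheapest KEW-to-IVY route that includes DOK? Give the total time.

22 min

Best KEW to DOK: KEW → DOK costing 2.4
Shortest DOK→IVY: DOK → JCT → ELM → MID → IVY = 19.6
Total via DOK: 2.4 + 19.6 = 22 min.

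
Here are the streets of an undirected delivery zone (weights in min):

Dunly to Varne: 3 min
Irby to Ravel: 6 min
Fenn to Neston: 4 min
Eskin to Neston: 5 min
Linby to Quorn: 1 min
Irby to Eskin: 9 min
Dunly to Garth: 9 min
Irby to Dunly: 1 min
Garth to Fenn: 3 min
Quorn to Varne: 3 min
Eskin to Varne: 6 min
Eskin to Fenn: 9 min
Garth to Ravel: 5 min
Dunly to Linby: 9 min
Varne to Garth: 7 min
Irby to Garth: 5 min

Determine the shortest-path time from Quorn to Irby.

Settle nodes by increasing distance from Quorn:
Quorn: 0
Linby: 1  (via Quorn)
Varne: 3  (via Quorn)
Dunly: 6  (via Varne)
Irby: 7  (via Dunly)
Shortest route: Quorn → Varne → Dunly → Irby = 7 min.

7 min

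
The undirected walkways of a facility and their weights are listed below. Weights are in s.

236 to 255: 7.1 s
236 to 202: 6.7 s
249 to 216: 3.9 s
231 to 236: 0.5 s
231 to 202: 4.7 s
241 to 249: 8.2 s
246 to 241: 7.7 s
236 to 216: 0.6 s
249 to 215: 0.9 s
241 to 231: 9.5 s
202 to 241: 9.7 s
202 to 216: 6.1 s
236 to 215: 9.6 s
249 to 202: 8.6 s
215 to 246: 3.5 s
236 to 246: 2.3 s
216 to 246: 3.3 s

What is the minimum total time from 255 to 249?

Compare a few routes:
255–236–246–216–249: 7.1+2.3+3.3+3.9 = 16.6
255–236–216–249: 7.1+0.6+3.9 = 11.6
255–236–216–246–215–249: 7.1+0.6+3.3+3.5+0.9 = 15.4
255–236–246–215–249: 7.1+2.3+3.5+0.9 = 13.8
Cheapest is 255–236–216–249 at 11.6 s.

11.6 s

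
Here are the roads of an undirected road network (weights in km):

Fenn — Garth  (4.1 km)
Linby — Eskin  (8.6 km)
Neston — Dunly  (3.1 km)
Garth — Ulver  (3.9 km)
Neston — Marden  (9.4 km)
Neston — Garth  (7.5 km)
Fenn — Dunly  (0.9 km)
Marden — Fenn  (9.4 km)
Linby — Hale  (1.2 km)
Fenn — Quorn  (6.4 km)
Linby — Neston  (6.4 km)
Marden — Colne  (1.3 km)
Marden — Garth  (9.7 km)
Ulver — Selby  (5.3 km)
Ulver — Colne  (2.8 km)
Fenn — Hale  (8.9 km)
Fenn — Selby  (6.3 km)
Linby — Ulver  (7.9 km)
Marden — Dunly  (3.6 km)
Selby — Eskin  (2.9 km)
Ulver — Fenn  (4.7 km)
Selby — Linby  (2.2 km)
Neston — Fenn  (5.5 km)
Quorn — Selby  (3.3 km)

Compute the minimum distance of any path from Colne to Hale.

11.5 km

Shortest distances from Colne:
Colne: 0
Marden: 1.3  (via Colne)
Ulver: 2.8  (via Colne)
Dunly: 4.9  (via Marden)
Fenn: 5.8  (via Dunly)
Garth: 6.7  (via Ulver)
Neston: 8  (via Dunly)
Selby: 8.1  (via Ulver)
Linby: 10.3  (via Selby)
Eskin: 11  (via Selby)
Quorn: 11.4  (via Selby)
Hale: 11.5  (via Linby)
Shortest route: Colne–Ulver–Selby–Linby–Hale = 11.5 km.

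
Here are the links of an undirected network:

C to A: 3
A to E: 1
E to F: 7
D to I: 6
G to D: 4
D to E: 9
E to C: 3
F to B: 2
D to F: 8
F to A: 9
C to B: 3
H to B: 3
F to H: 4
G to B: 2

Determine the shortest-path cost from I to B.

12

Settle nodes by increasing distance from I:
I: 0
D: 6  (via I)
G: 10  (via D)
B: 12  (via G)
Shortest route: I → D → G → B = 12.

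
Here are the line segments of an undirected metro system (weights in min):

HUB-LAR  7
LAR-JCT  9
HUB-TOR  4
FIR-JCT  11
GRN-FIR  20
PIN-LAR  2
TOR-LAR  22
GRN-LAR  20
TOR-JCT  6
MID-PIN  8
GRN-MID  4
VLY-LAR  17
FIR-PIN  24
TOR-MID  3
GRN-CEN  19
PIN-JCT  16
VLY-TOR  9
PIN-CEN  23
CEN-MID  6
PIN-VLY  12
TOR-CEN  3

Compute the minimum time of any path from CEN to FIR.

20 min

Candidate routes:
CEN → TOR → MID → GRN → FIR: 3+3+4+20 = 30
CEN → MID → TOR → JCT → FIR: 6+3+6+11 = 26
CEN → MID → GRN → FIR: 6+4+20 = 30
CEN → TOR → JCT → FIR: 3+6+11 = 20
The minimum is 20 min via CEN → TOR → JCT → FIR.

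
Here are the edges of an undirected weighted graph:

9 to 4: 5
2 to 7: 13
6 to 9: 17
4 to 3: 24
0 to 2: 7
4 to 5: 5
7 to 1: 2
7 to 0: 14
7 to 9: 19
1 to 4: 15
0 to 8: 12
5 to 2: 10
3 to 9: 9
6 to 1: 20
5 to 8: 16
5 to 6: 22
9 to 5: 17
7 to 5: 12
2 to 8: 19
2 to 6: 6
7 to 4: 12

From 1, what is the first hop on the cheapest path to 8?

7

Compare a few routes:
1 → 7 → 0 → 8: 2+14+12 = 28
1 → 7 → 5 → 8: 2+12+16 = 30
1 → 7 → 2 → 8: 2+13+19 = 34
Cheapest is 1 → 7 → 0 → 8 at 28.
So from 1 the first move is to 7.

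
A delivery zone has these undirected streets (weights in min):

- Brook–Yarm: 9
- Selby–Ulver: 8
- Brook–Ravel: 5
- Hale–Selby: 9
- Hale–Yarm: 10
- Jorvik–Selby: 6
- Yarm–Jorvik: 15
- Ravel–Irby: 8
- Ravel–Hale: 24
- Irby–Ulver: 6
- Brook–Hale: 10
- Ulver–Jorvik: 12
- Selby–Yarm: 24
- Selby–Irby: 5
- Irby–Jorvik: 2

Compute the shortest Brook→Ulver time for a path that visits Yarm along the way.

Shortest Brook→Yarm: Brook–Yarm = 9
Shortest Yarm→Ulver: Yarm–Jorvik–Irby–Ulver = 23
Total via Yarm: 9 + 23 = 32 min.

32 min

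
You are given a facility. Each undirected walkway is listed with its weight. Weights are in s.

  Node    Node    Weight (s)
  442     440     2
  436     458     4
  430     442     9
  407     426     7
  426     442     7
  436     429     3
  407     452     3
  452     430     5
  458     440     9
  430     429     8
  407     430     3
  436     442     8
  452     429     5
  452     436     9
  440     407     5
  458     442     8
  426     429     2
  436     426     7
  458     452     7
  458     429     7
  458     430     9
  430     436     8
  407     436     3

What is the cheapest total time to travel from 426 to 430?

Candidate routes:
426 → 429 → 436 → 407 → 430: 2+3+3+3 = 11
426 → 429 → 430: 2+8 = 10
The minimum is 10 s via 426 → 429 → 430.

10 s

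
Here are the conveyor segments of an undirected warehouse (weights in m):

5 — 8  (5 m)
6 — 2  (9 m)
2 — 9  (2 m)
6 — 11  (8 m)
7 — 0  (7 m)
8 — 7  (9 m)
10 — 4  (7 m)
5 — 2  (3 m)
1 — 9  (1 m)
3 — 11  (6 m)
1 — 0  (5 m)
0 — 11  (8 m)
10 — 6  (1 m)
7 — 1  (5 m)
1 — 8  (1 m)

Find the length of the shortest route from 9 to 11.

Enumerating some paths:
9 - 2 - 6 - 11: 2+9+8 = 19
9 - 1 - 7 - 0 - 11: 1+5+7+8 = 21
9 - 1 - 0 - 11: 1+5+8 = 14
Cheapest is 9 - 1 - 0 - 11 at 14 m.

14 m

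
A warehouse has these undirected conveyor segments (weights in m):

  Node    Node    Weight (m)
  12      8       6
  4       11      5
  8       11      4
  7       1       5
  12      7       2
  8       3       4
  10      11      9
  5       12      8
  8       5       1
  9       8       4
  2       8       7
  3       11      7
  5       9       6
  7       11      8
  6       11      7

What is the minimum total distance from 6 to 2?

18 m

Running Dijkstra from 6:
6: 0
11: 7  (via 6)
8: 11  (via 11)
4: 12  (via 11)
5: 12  (via 8)
3: 14  (via 11)
7: 15  (via 11)
9: 15  (via 8)
10: 16  (via 11)
12: 17  (via 8)
2: 18  (via 8)
Shortest route: 6 → 11 → 8 → 2 = 18 m.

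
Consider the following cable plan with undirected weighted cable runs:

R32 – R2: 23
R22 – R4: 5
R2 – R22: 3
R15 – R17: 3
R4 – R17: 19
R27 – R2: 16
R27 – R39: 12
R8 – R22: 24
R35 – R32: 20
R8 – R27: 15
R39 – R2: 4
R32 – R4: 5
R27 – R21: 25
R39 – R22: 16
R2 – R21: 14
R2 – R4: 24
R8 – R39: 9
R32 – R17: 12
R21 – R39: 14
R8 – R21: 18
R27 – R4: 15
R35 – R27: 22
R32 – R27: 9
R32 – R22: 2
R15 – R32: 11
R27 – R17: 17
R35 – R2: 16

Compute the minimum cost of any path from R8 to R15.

Enumerating some paths:
R8–R39–R2–R22–R32–R17–R15: 9+4+3+2+12+3 = 33
R8–R39–R2–R22–R32–R15: 9+4+3+2+11 = 29
R8–R27–R17–R15: 15+17+3 = 35
Cheapest is R8–R39–R2–R22–R32–R15 at 29.

29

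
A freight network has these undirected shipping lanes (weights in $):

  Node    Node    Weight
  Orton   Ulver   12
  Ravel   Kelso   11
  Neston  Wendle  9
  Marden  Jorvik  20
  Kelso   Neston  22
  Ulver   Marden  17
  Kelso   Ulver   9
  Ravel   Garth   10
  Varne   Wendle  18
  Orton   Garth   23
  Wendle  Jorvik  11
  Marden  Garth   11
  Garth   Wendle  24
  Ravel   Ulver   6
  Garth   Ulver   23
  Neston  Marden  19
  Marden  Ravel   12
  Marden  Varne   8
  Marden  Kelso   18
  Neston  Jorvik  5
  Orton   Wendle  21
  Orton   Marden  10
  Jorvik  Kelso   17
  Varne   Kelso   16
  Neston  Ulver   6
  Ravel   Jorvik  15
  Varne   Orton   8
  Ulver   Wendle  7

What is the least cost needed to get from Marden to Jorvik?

Compare a few routes:
Marden–Ulver–Neston–Jorvik: 17+6+5 = 28
Marden–Jorvik: 20 = 20
Marden–Neston–Jorvik: 19+5 = 24
Marden–Ravel–Jorvik: 12+15 = 27
Cheapest is Marden–Jorvik at $20.

$20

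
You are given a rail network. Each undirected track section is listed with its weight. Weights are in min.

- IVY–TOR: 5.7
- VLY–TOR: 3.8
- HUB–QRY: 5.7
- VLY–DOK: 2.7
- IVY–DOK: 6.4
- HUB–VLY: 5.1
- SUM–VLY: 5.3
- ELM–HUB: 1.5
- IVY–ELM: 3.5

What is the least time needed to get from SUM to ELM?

11.9 min

Running Dijkstra from SUM:
SUM: 0
VLY: 5.3  (via SUM)
DOK: 8  (via VLY)
TOR: 9.1  (via VLY)
HUB: 10.4  (via VLY)
ELM: 11.9  (via HUB)
Shortest route: SUM → VLY → HUB → ELM = 11.9 min.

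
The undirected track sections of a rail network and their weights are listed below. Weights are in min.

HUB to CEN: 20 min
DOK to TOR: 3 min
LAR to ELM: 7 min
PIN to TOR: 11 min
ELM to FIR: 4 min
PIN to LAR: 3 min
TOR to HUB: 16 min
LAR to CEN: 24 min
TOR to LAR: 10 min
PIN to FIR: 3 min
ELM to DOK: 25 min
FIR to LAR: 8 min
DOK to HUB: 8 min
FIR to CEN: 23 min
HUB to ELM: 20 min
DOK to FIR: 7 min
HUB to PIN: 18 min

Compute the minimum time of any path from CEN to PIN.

Running Dijkstra from CEN:
CEN: 0
HUB: 20  (via CEN)
FIR: 23  (via CEN)
LAR: 24  (via CEN)
PIN: 26  (via FIR)
Shortest route: CEN–FIR–PIN = 26 min.

26 min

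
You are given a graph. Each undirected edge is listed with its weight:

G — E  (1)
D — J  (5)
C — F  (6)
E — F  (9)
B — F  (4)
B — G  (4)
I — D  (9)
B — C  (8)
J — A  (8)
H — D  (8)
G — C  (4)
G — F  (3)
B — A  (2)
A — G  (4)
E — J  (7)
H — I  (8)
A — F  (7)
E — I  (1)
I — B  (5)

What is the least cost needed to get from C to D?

Shortest distances from C:
C: 0
G: 4  (via C)
E: 5  (via G)
F: 6  (via C)
I: 6  (via E)
A: 8  (via G)
B: 8  (via C)
J: 12  (via E)
H: 14  (via I)
D: 15  (via I)
Shortest route: C–G–E–I–D = 15.

15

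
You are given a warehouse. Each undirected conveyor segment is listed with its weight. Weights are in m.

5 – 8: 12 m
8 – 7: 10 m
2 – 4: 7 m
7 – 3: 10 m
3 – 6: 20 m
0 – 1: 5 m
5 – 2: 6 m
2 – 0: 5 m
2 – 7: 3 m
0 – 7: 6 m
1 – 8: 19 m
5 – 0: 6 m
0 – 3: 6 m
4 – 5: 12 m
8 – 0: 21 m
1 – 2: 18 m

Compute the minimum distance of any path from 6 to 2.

Shortest distances from 6:
6: 0
3: 20  (via 6)
0: 26  (via 3)
7: 30  (via 3)
1: 31  (via 0)
2: 31  (via 0)
Shortest route: 6–3–0–2 = 31 m.

31 m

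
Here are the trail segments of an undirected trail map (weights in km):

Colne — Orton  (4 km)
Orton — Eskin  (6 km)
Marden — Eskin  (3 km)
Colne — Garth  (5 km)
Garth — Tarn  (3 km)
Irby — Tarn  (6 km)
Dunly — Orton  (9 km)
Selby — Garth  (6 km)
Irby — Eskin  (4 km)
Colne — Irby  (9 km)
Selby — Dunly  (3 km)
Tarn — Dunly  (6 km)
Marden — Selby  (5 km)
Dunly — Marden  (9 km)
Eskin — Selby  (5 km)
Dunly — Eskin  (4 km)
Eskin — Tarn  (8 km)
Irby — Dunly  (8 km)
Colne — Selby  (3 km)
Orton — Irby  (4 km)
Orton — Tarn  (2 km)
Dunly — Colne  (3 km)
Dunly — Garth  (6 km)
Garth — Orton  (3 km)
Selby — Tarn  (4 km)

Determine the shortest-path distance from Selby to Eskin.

Enumerating some paths:
Selby - Dunly - Eskin: 3+4 = 7
Selby - Eskin: 5 = 5
The minimum is 5 km via Selby - Eskin.

5 km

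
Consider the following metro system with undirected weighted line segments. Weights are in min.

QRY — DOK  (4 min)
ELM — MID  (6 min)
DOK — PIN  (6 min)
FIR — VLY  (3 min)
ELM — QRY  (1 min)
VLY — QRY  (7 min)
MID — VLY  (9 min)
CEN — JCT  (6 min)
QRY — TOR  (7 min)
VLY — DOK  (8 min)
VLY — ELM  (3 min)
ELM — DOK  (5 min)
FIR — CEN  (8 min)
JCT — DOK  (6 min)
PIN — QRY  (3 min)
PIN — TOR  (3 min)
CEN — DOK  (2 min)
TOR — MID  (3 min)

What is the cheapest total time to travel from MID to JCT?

Enumerating some paths:
MID - TOR - PIN - DOK - JCT: 3+3+6+6 = 18
MID - ELM - DOK - CEN - JCT: 6+5+2+6 = 19
MID - TOR - PIN - QRY - DOK - JCT: 3+3+3+4+6 = 19
MID - ELM - DOK - JCT: 6+5+6 = 17
The minimum is 17 min via MID - ELM - DOK - JCT.

17 min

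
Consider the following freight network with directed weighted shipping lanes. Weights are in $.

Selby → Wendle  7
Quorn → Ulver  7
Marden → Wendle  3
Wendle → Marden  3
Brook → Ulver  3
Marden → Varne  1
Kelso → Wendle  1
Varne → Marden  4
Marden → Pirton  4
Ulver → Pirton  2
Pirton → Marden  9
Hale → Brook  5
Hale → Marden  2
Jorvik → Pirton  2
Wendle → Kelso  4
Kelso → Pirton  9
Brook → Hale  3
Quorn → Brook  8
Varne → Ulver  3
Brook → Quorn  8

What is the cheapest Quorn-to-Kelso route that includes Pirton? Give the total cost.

$25

Best Quorn to Pirton: Quorn → Ulver → Pirton costing 9
Shortest Pirton→Kelso: Pirton → Marden → Wendle → Kelso = 16
Total via Pirton: 9 + 16 = $25.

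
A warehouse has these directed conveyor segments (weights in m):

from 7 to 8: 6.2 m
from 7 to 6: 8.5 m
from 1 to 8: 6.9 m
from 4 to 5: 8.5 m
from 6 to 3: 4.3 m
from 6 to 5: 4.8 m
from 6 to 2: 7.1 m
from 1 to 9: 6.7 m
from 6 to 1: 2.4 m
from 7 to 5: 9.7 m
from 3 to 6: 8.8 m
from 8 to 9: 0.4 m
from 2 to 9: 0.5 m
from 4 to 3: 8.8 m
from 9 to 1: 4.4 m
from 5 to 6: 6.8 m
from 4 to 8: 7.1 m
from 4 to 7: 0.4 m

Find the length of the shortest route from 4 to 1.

Enumerating some paths:
4 → 7 → 8 → 9 → 1: 0.4+6.2+0.4+4.4 = 11.4
4 → 5 → 6 → 1: 8.5+6.8+2.4 = 17.7
4 → 8 → 9 → 1: 7.1+0.4+4.4 = 11.9
4 → 7 → 6 → 1: 0.4+8.5+2.4 = 11.3
Cheapest is 4 → 7 → 6 → 1 at 11.3 m.

11.3 m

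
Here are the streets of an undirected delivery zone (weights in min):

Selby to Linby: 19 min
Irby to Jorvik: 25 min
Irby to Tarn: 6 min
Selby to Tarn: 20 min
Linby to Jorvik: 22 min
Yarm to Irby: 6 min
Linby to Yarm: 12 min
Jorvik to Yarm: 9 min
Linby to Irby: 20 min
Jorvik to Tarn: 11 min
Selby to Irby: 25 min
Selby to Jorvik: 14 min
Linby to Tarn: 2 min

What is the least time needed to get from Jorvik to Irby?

Settle nodes by increasing distance from Jorvik:
Jorvik: 0
Yarm: 9  (via Jorvik)
Tarn: 11  (via Jorvik)
Linby: 13  (via Tarn)
Selby: 14  (via Jorvik)
Irby: 15  (via Yarm)
Shortest route: Jorvik–Yarm–Irby = 15 min.

15 min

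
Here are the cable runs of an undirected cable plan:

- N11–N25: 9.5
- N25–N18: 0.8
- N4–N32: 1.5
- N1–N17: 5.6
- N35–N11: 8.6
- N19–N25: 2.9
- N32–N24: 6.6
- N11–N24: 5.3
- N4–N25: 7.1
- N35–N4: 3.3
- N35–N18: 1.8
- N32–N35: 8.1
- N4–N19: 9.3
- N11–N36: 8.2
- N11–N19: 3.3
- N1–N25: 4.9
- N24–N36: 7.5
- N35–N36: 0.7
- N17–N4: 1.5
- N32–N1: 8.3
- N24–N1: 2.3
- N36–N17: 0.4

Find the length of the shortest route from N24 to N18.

8

Candidate routes:
N24–N1–N25–N18: 2.3+4.9+0.8 = 8
N24–N36–N35–N18: 7.5+0.7+1.8 = 10
N24–N1–N17–N36–N35–N18: 2.3+5.6+0.4+0.7+1.8 = 10.8
The minimum is 8 via N24–N1–N25–N18.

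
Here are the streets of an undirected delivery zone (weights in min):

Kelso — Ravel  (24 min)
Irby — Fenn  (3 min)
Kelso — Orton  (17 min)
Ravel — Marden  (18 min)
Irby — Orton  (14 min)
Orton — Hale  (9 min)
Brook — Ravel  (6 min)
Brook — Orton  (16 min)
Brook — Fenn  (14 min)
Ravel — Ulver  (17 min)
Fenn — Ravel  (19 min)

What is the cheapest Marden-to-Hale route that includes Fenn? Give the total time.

Best Marden to Fenn: Marden → Ravel → Fenn costing 37
Shortest Fenn→Hale: Fenn → Irby → Orton → Hale = 26
Total via Fenn: 37 + 26 = 63 min.

63 min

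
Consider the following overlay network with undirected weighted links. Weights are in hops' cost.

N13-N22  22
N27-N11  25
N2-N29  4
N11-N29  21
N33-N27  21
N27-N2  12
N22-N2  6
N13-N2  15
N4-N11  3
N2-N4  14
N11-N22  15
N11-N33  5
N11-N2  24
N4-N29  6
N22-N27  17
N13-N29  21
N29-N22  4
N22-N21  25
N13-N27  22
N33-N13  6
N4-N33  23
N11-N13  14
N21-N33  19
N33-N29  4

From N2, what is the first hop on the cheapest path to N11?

Compare a few routes:
N2–N22–N29–N33–N11: 6+4+4+5 = 19
N2–N22–N29–N4–N11: 6+4+6+3 = 19
N2–N4–N11: 14+3 = 17
N2–N29–N33–N11: 4+4+5 = 13
Cheapest is N2–N29–N33–N11 at 13 hops' cost.
So from N2 the first move is to N29.

N29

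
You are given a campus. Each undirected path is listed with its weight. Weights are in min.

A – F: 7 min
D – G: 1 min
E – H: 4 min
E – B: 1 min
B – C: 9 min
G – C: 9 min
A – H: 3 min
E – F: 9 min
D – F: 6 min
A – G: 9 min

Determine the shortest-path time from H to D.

13 min

Settle nodes by increasing distance from H:
H: 0
A: 3  (via H)
E: 4  (via H)
B: 5  (via E)
F: 10  (via A)
G: 12  (via A)
D: 13  (via G)
Shortest route: H–A–G–D = 13 min.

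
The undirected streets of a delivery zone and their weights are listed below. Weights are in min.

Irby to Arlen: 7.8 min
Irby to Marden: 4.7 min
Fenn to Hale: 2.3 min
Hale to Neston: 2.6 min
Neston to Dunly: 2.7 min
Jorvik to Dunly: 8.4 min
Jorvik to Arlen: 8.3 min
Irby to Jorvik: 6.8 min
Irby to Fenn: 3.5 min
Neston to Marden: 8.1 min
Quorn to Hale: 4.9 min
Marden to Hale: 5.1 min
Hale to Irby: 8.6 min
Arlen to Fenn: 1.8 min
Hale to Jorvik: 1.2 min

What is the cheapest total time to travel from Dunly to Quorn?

Shortest distances from Dunly:
Dunly: 0
Neston: 2.7  (via Dunly)
Hale: 5.3  (via Neston)
Jorvik: 6.5  (via Hale)
Fenn: 7.6  (via Hale)
Arlen: 9.4  (via Fenn)
Quorn: 10.2  (via Hale)
Shortest route: Dunly–Neston–Hale–Quorn = 10.2 min.

10.2 min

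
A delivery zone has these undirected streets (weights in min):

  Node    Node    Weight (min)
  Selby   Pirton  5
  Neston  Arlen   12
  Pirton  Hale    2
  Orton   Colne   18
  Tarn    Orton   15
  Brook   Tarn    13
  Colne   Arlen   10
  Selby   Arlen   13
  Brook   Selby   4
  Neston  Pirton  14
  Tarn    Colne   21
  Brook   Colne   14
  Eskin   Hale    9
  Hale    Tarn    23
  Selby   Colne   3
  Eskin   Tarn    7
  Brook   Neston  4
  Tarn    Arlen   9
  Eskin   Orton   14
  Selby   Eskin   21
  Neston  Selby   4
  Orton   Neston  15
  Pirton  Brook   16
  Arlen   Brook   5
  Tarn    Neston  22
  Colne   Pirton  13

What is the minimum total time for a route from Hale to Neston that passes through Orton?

38 min

Best Hale to Orton: Hale–Eskin–Orton costing 23
Best Orton to Neston: Orton–Neston costing 15
Total via Orton: 23 + 15 = 38 min.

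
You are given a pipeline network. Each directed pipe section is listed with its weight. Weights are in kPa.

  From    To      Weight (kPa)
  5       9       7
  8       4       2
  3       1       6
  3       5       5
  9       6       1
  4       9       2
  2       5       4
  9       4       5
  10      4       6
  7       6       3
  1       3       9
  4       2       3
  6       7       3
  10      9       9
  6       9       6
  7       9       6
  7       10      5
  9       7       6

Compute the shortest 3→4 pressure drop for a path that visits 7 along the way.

27 kPa

Shortest 3→7: 3–5–9–6–7 = 16
Best 7 to 4: 7–10–4 costing 11
Total via 7: 16 + 11 = 27 kPa.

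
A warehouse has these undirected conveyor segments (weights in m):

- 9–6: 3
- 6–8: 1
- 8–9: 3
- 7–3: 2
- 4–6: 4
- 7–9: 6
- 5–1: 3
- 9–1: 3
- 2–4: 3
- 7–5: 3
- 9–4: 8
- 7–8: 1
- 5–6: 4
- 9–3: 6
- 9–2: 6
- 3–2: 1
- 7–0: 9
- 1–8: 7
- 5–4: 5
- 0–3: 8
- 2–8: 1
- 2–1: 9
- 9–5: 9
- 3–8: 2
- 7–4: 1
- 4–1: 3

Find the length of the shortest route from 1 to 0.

Settle nodes by increasing distance from 1:
1: 0
4: 3  (via 1)
5: 3  (via 1)
9: 3  (via 1)
7: 4  (via 4)
8: 5  (via 7)
2: 6  (via 4)
3: 6  (via 7)
6: 6  (via 9)
0: 13  (via 7)
Shortest route: 1 → 4 → 7 → 0 = 13 m.

13 m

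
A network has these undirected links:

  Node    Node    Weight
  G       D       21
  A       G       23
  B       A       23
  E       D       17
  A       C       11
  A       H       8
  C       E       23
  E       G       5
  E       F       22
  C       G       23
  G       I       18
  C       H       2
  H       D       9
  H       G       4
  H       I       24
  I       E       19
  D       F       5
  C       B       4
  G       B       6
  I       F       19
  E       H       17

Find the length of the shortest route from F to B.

20

Running Dijkstra from F:
F: 0
D: 5  (via F)
H: 14  (via D)
C: 16  (via H)
G: 18  (via H)
I: 19  (via F)
B: 20  (via C)
Shortest route: F–D–H–C–B = 20.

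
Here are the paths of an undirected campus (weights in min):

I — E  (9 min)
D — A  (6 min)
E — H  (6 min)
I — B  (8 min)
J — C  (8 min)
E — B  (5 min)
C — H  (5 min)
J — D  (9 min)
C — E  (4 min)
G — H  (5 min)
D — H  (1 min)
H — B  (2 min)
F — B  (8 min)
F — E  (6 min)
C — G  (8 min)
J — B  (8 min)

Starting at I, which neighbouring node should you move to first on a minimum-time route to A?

Enumerating some paths:
I → E → H → D → A: 9+6+1+6 = 22
I → B → H → D → A: 8+2+1+6 = 17
Cheapest is I → B → H → D → A at 17 min.
So from I the first move is to B.

B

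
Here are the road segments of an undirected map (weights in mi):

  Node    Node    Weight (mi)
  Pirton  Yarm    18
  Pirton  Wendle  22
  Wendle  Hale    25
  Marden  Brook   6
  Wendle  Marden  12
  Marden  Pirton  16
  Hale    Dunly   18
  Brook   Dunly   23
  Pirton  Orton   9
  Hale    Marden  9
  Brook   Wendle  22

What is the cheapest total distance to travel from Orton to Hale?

34 mi

Candidate routes:
Orton → Pirton → Wendle → Marden → Hale: 9+22+12+9 = 52
Orton → Pirton → Marden → Hale: 9+16+9 = 34
The minimum is 34 mi via Orton → Pirton → Marden → Hale.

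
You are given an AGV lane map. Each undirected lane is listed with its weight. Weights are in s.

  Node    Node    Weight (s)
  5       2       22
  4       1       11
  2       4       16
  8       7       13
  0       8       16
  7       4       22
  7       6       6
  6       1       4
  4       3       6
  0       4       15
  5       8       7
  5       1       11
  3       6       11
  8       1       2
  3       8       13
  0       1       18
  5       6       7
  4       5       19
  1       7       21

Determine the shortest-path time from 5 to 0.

Settle nodes by increasing distance from 5:
5: 0
6: 7  (via 5)
8: 7  (via 5)
1: 9  (via 8)
7: 13  (via 6)
3: 18  (via 6)
4: 19  (via 5)
2: 22  (via 5)
0: 23  (via 8)
Shortest route: 5–8–0 = 23 s.

23 s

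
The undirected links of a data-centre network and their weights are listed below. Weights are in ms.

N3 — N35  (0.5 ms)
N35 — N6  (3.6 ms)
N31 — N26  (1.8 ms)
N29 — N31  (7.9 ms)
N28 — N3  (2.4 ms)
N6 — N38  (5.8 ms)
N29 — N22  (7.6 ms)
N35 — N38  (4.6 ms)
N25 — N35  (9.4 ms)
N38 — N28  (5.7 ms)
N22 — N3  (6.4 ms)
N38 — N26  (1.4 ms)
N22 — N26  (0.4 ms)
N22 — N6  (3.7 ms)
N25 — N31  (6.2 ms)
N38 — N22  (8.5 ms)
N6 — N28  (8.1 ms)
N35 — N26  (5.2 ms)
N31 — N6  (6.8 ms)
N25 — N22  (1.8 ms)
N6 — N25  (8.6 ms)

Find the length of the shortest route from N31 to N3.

7.5 ms

Enumerating some paths:
N31–N26–N38–N35–N3: 1.8+1.4+4.6+0.5 = 8.3
N31–N26–N35–N3: 1.8+5.2+0.5 = 7.5
N31–N26–N22–N3: 1.8+0.4+6.4 = 8.6
Cheapest is N31–N26–N35–N3 at 7.5 ms.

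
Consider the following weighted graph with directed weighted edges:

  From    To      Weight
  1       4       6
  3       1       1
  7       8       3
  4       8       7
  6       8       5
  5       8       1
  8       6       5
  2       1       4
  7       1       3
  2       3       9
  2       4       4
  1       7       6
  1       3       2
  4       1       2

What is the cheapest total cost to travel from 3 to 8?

10

Compare a few routes:
3 - 1 - 7 - 8: 1+6+3 = 10
3 - 1 - 4 - 8: 1+6+7 = 14
Cheapest is 3 - 1 - 7 - 8 at 10.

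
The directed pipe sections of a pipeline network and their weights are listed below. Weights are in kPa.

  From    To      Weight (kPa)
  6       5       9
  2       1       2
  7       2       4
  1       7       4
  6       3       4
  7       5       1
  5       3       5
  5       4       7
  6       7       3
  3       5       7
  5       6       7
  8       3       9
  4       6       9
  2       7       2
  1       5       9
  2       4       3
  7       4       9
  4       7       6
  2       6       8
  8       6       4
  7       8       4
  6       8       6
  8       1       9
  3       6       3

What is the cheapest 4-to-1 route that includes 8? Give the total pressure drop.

Best 4 to 8: 4 → 7 → 8 costing 10
Shortest 8→1: 8 → 1 = 9
Total via 8: 10 + 9 = 19 kPa.

19 kPa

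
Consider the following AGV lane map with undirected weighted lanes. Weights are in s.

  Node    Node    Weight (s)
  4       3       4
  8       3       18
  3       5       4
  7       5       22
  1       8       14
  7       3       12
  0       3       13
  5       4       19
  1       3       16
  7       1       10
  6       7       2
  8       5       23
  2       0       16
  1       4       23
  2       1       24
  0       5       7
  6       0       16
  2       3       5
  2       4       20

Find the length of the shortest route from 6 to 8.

Running Dijkstra from 6:
6: 0
7: 2  (via 6)
1: 12  (via 7)
3: 14  (via 7)
0: 16  (via 6)
4: 18  (via 3)
5: 18  (via 3)
2: 19  (via 3)
8: 26  (via 1)
Shortest route: 6 → 7 → 1 → 8 = 26 s.

26 s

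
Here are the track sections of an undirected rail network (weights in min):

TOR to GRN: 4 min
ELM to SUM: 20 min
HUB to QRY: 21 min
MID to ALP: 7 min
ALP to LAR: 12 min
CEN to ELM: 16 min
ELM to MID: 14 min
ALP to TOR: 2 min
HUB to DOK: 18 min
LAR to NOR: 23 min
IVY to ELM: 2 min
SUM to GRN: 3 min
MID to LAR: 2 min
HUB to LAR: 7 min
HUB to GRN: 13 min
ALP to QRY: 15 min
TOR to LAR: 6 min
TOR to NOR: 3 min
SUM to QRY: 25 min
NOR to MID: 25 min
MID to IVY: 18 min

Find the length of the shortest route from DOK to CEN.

Enumerating some paths:
DOK - HUB - LAR - MID - ELM - CEN: 18+7+2+14+16 = 57
DOK - HUB - LAR - MID - IVY - ELM - CEN: 18+7+2+18+2+16 = 63
The minimum is 57 min via DOK - HUB - LAR - MID - ELM - CEN.

57 min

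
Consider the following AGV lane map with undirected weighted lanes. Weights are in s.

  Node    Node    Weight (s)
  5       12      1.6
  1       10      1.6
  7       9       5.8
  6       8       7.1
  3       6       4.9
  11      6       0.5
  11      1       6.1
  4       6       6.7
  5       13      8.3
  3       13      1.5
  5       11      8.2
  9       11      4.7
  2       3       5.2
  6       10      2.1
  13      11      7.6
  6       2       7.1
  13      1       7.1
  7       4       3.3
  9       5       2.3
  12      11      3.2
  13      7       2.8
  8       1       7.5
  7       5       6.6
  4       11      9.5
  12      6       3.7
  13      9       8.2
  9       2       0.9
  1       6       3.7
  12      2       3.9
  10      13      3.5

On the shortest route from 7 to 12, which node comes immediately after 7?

Compare a few routes:
7–5–12: 6.6+1.6 = 8.2
7–9–5–12: 5.8+2.3+1.6 = 9.7
Cheapest is 7–5–12 at 8.2 s.
So from 7 the first move is to 5.

5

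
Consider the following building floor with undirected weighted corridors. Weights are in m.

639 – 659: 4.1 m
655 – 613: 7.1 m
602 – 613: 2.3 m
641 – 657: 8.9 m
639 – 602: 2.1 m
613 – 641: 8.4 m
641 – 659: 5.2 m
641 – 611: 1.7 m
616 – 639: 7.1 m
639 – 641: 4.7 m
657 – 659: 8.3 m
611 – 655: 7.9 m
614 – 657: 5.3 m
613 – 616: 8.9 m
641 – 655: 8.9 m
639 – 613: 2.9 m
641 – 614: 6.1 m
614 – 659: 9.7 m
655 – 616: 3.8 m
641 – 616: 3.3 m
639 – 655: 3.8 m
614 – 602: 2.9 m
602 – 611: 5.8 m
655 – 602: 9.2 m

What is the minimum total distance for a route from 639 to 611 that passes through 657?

Shortest 639→657: 639 → 602 → 614 → 657 = 10.3
Best 657 to 611: 657 → 641 → 611 costing 10.6
Total via 657: 10.3 + 10.6 = 20.9 m.

20.9 m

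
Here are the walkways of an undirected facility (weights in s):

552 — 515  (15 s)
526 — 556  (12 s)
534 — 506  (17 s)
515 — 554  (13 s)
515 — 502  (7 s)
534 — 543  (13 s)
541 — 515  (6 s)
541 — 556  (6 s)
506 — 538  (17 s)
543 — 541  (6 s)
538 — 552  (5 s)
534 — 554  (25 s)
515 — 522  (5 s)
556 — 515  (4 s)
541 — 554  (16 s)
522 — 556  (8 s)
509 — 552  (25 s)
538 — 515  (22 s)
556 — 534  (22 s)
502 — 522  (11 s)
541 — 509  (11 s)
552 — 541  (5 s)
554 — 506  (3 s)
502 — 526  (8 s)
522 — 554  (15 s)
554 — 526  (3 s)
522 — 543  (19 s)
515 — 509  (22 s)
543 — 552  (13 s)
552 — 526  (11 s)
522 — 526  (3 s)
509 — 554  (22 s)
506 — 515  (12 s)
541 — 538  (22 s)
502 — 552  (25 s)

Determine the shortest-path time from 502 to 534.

Compare a few routes:
502–515–541–543–534: 7+6+6+13 = 32
502–526–554–506–534: 8+3+3+17 = 31
Cheapest is 502–526–554–506–534 at 31 s.

31 s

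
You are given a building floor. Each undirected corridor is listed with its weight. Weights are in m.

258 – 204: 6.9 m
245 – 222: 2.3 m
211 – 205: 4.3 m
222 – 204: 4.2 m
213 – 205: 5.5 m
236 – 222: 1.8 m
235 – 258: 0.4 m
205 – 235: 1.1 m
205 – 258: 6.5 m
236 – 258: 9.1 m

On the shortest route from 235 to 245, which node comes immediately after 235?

258

Enumerating some paths:
235–258–204–222–245: 0.4+6.9+4.2+2.3 = 13.8
235–258–236–222–245: 0.4+9.1+1.8+2.3 = 13.6
235–205–258–236–222–245: 1.1+6.5+9.1+1.8+2.3 = 20.8
235–205–258–204–222–245: 1.1+6.5+6.9+4.2+2.3 = 21
The minimum is 13.6 m via 235–258–236–222–245.
So from 235 the first move is to 258.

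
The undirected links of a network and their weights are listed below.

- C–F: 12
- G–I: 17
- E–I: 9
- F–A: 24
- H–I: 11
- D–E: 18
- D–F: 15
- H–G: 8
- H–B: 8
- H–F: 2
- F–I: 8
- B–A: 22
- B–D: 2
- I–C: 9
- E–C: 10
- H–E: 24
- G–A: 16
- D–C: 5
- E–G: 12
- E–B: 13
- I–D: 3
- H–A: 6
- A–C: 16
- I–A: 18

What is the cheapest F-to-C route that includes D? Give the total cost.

Shortest F→D: F–I–D = 11
Shortest D→C: D–C = 5
Total via D: 11 + 5 = 16.

16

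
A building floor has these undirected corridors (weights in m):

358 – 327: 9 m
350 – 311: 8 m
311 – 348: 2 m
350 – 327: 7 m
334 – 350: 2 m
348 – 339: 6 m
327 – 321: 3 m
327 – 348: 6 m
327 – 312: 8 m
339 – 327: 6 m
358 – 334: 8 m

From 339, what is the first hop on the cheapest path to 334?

327

Compare a few routes:
339 → 327 → 350 → 334: 6+7+2 = 15
339 → 348 → 311 → 350 → 334: 6+2+8+2 = 18
339 → 348 → 327 → 350 → 334: 6+6+7+2 = 21
The minimum is 15 m via 339 → 327 → 350 → 334.
So from 339 the first move is to 327.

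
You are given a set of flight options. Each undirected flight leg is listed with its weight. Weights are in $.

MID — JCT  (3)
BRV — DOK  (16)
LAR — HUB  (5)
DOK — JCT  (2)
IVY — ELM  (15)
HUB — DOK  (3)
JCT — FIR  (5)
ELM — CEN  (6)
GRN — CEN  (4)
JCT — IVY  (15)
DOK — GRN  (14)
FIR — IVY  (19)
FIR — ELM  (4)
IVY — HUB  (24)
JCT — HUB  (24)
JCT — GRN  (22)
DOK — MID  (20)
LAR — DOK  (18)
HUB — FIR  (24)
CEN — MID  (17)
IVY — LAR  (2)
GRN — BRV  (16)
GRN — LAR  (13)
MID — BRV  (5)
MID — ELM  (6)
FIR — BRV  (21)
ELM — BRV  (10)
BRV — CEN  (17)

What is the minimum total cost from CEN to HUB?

Enumerating some paths:
CEN–GRN–DOK–HUB: 4+14+3 = 21
CEN–ELM–FIR–JCT–DOK–HUB: 6+4+5+2+3 = 20
Cheapest is CEN–ELM–FIR–JCT–DOK–HUB at $20.

$20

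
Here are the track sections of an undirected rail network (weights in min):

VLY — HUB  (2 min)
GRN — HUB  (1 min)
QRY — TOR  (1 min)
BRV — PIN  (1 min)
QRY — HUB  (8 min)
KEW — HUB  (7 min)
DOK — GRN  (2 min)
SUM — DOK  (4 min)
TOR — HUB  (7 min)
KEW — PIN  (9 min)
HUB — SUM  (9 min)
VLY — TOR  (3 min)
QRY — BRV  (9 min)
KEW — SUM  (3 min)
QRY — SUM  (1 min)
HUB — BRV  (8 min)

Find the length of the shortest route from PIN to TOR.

11 min

Compare a few routes:
PIN → BRV → HUB → TOR: 1+8+7 = 16
PIN → BRV → QRY → TOR: 1+9+1 = 11
PIN → BRV → HUB → VLY → TOR: 1+8+2+3 = 14
PIN → KEW → SUM → QRY → TOR: 9+3+1+1 = 14
Cheapest is PIN → BRV → QRY → TOR at 11 min.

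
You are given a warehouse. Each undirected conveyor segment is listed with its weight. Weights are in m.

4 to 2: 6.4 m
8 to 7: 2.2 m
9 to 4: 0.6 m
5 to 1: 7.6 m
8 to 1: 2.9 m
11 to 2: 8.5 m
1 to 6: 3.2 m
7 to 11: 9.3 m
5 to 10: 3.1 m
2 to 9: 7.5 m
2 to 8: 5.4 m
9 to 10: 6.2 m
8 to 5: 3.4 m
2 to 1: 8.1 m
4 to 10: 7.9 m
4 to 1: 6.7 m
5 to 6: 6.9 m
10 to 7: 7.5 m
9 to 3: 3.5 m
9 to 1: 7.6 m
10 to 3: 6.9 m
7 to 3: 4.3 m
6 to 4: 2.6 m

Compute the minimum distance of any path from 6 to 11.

17.5 m

Settle nodes by increasing distance from 6:
6: 0
4: 2.6  (via 6)
1: 3.2  (via 6)
9: 3.2  (via 4)
8: 6.1  (via 1)
3: 6.7  (via 9)
5: 6.9  (via 6)
7: 8.3  (via 8)
2: 9  (via 4)
10: 9.4  (via 9)
11: 17.5  (via 2)
Shortest route: 6–4–2–11 = 17.5 m.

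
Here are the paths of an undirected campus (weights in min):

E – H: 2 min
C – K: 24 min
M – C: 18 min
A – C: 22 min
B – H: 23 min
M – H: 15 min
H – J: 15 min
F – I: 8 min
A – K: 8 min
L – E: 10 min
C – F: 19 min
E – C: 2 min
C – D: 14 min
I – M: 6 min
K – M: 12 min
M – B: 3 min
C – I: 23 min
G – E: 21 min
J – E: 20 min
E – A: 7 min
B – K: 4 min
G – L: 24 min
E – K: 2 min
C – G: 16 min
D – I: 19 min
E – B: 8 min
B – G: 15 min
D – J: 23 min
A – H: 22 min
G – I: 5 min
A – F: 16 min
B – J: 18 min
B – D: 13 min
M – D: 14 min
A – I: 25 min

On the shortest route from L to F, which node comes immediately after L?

Compare a few routes:
L - E - A - F: 10+7+16 = 33
L - E - K - B - M - I - F: 10+2+4+3+6+8 = 33
L - E - C - F: 10+2+19 = 31
Cheapest is L - E - C - F at 31 min.
So from L the first move is to E.

E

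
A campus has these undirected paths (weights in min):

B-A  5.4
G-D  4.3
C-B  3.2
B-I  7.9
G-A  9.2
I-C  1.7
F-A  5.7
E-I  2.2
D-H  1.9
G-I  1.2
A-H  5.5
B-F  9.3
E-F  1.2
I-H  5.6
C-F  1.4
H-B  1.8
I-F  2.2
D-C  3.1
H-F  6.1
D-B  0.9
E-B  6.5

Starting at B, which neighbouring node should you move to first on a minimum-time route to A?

A

Candidate routes:
B → C → F → A: 3.2+1.4+5.7 = 10.3
B → H → A: 1.8+5.5 = 7.3
B → D → H → A: 0.9+1.9+5.5 = 8.3
B → A: 5.4 = 5.4
Cheapest is B → A at 5.4 min.
So from B the first move is to A.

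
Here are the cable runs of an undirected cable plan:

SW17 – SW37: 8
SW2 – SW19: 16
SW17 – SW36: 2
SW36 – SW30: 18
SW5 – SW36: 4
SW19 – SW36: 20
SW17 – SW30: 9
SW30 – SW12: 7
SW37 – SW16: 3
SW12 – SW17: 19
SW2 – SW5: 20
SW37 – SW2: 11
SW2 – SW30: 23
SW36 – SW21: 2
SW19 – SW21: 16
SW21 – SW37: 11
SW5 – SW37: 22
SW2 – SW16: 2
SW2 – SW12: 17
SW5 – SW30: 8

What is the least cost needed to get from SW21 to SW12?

20

Candidate routes:
SW21–SW36–SW5–SW30–SW12: 2+4+8+7 = 21
SW21–SW36–SW17–SW30–SW12: 2+2+9+7 = 20
The minimum is 20 via SW21–SW36–SW17–SW30–SW12.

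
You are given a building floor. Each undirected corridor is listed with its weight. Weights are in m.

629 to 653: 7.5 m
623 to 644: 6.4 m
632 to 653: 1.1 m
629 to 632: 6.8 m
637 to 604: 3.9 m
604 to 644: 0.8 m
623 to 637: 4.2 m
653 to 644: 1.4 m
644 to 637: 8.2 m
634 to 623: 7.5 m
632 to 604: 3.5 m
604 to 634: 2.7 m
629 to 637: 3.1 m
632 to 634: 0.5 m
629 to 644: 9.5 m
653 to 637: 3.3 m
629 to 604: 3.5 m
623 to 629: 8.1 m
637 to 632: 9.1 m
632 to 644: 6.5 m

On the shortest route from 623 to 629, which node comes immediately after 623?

637

Compare a few routes:
623 - 637 - 629: 4.2+3.1 = 7.3
623 - 629: 8.1 = 8.1
The minimum is 7.3 m via 623 - 637 - 629.
So from 623 the first move is to 637.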